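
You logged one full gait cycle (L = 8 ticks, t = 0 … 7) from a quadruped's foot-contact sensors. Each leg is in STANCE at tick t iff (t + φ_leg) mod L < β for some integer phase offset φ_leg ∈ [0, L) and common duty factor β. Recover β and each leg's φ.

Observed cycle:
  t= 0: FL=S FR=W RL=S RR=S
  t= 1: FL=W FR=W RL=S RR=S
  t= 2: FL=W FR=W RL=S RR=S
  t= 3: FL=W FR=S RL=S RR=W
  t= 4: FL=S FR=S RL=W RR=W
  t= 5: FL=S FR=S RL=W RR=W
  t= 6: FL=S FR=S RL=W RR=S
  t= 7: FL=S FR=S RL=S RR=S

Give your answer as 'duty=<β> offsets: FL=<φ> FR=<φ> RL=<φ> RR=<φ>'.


duty β = stance ticks per leg = 5
FL: stance ticks = 5; W→S at t=4 → φ=4
FR: stance ticks = 5; W→S at t=3 → φ=5
RL: stance ticks = 5; W→S at t=7 → φ=1
RR: stance ticks = 5; W→S at t=6 → φ=2

duty=5 offsets: FL=4 FR=5 RL=1 RR=2


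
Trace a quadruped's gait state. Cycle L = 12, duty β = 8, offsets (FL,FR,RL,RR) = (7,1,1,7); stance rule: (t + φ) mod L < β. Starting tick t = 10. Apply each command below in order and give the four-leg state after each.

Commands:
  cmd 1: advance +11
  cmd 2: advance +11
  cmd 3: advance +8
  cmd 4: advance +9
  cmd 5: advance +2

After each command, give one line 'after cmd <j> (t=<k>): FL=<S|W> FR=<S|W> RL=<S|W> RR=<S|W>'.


after cmd 1 (t=21): FL=S FR=W RL=W RR=S
after cmd 2 (t=32): FL=S FR=W RL=W RR=S
after cmd 3 (t=40): FL=W FR=S RL=S RR=W
after cmd 4 (t=49): FL=W FR=S RL=S RR=W
after cmd 5 (t=51): FL=W FR=S RL=S RR=W

start t=10: FL=S FR=W RL=W RR=S
cmd 1: advance +11 → t=21, phase=(4,10,10,4) → FL=S FR=W RL=W RR=S
cmd 2: advance +11 → t=32, phase=(3,9,9,3) → FL=S FR=W RL=W RR=S
cmd 3: advance +8 → t=40, phase=(11,5,5,11) → FL=W FR=S RL=S RR=W
cmd 4: advance +9 → t=49, phase=(8,2,2,8) → FL=W FR=S RL=S RR=W
cmd 5: advance +2 → t=51, phase=(10,4,4,10) → FL=W FR=S RL=S RR=W


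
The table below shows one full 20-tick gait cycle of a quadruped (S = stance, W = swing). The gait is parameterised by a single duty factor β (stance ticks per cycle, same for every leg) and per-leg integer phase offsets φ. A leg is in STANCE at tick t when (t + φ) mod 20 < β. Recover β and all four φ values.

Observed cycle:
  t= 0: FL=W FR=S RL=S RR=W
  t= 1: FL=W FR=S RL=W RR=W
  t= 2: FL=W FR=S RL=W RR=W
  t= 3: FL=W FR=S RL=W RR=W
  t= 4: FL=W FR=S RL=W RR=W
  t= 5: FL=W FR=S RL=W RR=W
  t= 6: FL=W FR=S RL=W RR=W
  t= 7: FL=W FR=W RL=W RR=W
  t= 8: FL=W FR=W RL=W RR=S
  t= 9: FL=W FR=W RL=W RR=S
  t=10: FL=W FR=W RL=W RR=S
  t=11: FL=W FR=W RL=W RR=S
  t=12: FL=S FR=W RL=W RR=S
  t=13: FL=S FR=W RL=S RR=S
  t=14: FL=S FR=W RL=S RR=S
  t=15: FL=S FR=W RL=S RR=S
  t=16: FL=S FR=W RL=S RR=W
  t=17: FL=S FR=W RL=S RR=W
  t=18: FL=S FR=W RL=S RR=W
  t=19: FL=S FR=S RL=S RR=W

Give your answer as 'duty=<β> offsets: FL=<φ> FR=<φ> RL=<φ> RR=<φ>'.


duty=8 offsets: FL=8 FR=1 RL=7 RR=12

duty β = stance ticks per leg = 8
FL: stance ticks = 8; W→S at t=12 → φ=8
FR: stance ticks = 8; W→S at t=19 → φ=1
RL: stance ticks = 8; W→S at t=13 → φ=7
RR: stance ticks = 8; W→S at t=8 → φ=12


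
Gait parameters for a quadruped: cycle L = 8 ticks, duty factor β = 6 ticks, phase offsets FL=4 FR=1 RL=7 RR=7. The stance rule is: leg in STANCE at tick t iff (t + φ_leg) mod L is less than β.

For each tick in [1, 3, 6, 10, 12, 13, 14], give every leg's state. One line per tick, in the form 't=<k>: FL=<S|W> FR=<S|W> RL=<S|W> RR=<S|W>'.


t=1: FL=S FR=S RL=S RR=S
t=3: FL=W FR=S RL=S RR=S
t=6: FL=S FR=W RL=S RR=S
t=10: FL=W FR=S RL=S RR=S
t=12: FL=S FR=S RL=S RR=S
t=13: FL=S FR=W RL=S RR=S
t=14: FL=S FR=W RL=S RR=S

t=1: phase=(5,2,0,0) vs β=6 → FL=S FR=S RL=S RR=S
t=3: phase=(7,4,2,2) vs β=6 → FL=W FR=S RL=S RR=S
t=6: phase=(2,7,5,5) vs β=6 → FL=S FR=W RL=S RR=S
t=10: phase=(6,3,1,1) vs β=6 → FL=W FR=S RL=S RR=S
t=12: phase=(0,5,3,3) vs β=6 → FL=S FR=S RL=S RR=S
t=13: phase=(1,6,4,4) vs β=6 → FL=S FR=W RL=S RR=S
t=14: phase=(2,7,5,5) vs β=6 → FL=S FR=W RL=S RR=S


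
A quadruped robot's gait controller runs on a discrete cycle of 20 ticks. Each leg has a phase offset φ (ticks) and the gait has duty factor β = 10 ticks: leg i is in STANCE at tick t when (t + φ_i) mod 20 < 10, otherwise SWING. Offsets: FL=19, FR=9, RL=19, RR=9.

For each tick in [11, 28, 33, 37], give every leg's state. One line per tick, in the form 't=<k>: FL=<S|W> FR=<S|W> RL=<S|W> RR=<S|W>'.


t=11: FL=W FR=S RL=W RR=S
t=28: FL=S FR=W RL=S RR=W
t=33: FL=W FR=S RL=W RR=S
t=37: FL=W FR=S RL=W RR=S

t=11: phase=(10,0,10,0) vs β=10 → FL=W FR=S RL=W RR=S
t=28: phase=(7,17,7,17) vs β=10 → FL=S FR=W RL=S RR=W
t=33: phase=(12,2,12,2) vs β=10 → FL=W FR=S RL=W RR=S
t=37: phase=(16,6,16,6) vs β=10 → FL=W FR=S RL=W RR=S


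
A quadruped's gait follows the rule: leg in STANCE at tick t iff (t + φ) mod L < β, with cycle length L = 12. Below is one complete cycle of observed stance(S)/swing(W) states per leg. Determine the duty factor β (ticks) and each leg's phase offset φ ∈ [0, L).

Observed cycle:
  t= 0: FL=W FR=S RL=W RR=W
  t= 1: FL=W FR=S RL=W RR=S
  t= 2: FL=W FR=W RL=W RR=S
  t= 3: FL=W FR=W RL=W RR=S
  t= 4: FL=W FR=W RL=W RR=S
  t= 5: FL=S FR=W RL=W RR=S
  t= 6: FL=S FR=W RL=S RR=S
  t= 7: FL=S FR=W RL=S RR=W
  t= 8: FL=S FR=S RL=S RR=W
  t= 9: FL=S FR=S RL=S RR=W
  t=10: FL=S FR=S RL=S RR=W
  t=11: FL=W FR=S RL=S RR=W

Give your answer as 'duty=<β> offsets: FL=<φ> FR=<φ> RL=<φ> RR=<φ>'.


duty=6 offsets: FL=7 FR=4 RL=6 RR=11

duty β = stance ticks per leg = 6
FL: stance ticks = 6; W→S at t=5 → φ=7
FR: stance ticks = 6; W→S at t=8 → φ=4
RL: stance ticks = 6; W→S at t=6 → φ=6
RR: stance ticks = 6; W→S at t=1 → φ=11


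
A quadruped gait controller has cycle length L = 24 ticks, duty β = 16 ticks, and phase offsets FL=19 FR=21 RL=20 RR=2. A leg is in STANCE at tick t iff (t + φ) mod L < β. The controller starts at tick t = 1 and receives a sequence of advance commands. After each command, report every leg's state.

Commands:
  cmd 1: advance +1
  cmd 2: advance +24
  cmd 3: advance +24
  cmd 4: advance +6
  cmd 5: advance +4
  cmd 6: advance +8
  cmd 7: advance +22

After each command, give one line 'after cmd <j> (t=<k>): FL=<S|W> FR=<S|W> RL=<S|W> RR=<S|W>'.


after cmd 1 (t=2): FL=W FR=W RL=W RR=S
after cmd 2 (t=26): FL=W FR=W RL=W RR=S
after cmd 3 (t=50): FL=W FR=W RL=W RR=S
after cmd 4 (t=56): FL=S FR=S RL=S RR=S
after cmd 5 (t=60): FL=S FR=S RL=S RR=S
after cmd 6 (t=68): FL=S FR=W RL=W RR=W
after cmd 7 (t=90): FL=S FR=S RL=S RR=W

start t=1: FL=W FR=W RL=W RR=S
cmd 1: advance +1 → t=2, phase=(21,23,22,4) → FL=W FR=W RL=W RR=S
cmd 2: advance +24 → t=26, phase=(21,23,22,4) → FL=W FR=W RL=W RR=S
cmd 3: advance +24 → t=50, phase=(21,23,22,4) → FL=W FR=W RL=W RR=S
cmd 4: advance +6 → t=56, phase=(3,5,4,10) → FL=S FR=S RL=S RR=S
cmd 5: advance +4 → t=60, phase=(7,9,8,14) → FL=S FR=S RL=S RR=S
cmd 6: advance +8 → t=68, phase=(15,17,16,22) → FL=S FR=W RL=W RR=W
cmd 7: advance +22 → t=90, phase=(13,15,14,20) → FL=S FR=S RL=S RR=W


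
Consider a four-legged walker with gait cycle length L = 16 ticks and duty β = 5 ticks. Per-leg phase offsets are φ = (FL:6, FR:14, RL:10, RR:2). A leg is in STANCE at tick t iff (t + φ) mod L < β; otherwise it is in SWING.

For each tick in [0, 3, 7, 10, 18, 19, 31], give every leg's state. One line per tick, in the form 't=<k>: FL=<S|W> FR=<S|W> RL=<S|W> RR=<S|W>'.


t=0: FL=W FR=W RL=W RR=S
t=3: FL=W FR=S RL=W RR=W
t=7: FL=W FR=W RL=S RR=W
t=10: FL=S FR=W RL=S RR=W
t=18: FL=W FR=S RL=W RR=S
t=19: FL=W FR=S RL=W RR=W
t=31: FL=W FR=W RL=W RR=S

t=0: phase=(6,14,10,2) vs β=5 → FL=W FR=W RL=W RR=S
t=3: phase=(9,1,13,5) vs β=5 → FL=W FR=S RL=W RR=W
t=7: phase=(13,5,1,9) vs β=5 → FL=W FR=W RL=S RR=W
t=10: phase=(0,8,4,12) vs β=5 → FL=S FR=W RL=S RR=W
t=18: phase=(8,0,12,4) vs β=5 → FL=W FR=S RL=W RR=S
t=19: phase=(9,1,13,5) vs β=5 → FL=W FR=S RL=W RR=W
t=31: phase=(5,13,9,1) vs β=5 → FL=W FR=W RL=W RR=S


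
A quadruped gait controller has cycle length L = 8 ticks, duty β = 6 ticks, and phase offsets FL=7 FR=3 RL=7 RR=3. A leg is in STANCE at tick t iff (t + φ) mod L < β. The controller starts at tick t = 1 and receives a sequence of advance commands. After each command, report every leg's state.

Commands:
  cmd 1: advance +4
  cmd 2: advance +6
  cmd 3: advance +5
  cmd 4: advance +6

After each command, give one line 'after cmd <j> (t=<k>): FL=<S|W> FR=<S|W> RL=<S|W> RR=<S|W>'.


start t=1: FL=S FR=S RL=S RR=S
cmd 1: advance +4 → t=5, phase=(4,0,4,0) → FL=S FR=S RL=S RR=S
cmd 2: advance +6 → t=11, phase=(2,6,2,6) → FL=S FR=W RL=S RR=W
cmd 3: advance +5 → t=16, phase=(7,3,7,3) → FL=W FR=S RL=W RR=S
cmd 4: advance +6 → t=22, phase=(5,1,5,1) → FL=S FR=S RL=S RR=S

after cmd 1 (t=5): FL=S FR=S RL=S RR=S
after cmd 2 (t=11): FL=S FR=W RL=S RR=W
after cmd 3 (t=16): FL=W FR=S RL=W RR=S
after cmd 4 (t=22): FL=S FR=S RL=S RR=S


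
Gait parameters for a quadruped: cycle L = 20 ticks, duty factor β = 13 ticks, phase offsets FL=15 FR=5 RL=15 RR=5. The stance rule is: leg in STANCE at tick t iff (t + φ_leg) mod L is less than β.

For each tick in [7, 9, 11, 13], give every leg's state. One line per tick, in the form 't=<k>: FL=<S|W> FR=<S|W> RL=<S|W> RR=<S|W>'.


t=7: phase=(2,12,2,12) vs β=13 → FL=S FR=S RL=S RR=S
t=9: phase=(4,14,4,14) vs β=13 → FL=S FR=W RL=S RR=W
t=11: phase=(6,16,6,16) vs β=13 → FL=S FR=W RL=S RR=W
t=13: phase=(8,18,8,18) vs β=13 → FL=S FR=W RL=S RR=W

t=7: FL=S FR=S RL=S RR=S
t=9: FL=S FR=W RL=S RR=W
t=11: FL=S FR=W RL=S RR=W
t=13: FL=S FR=W RL=S RR=W


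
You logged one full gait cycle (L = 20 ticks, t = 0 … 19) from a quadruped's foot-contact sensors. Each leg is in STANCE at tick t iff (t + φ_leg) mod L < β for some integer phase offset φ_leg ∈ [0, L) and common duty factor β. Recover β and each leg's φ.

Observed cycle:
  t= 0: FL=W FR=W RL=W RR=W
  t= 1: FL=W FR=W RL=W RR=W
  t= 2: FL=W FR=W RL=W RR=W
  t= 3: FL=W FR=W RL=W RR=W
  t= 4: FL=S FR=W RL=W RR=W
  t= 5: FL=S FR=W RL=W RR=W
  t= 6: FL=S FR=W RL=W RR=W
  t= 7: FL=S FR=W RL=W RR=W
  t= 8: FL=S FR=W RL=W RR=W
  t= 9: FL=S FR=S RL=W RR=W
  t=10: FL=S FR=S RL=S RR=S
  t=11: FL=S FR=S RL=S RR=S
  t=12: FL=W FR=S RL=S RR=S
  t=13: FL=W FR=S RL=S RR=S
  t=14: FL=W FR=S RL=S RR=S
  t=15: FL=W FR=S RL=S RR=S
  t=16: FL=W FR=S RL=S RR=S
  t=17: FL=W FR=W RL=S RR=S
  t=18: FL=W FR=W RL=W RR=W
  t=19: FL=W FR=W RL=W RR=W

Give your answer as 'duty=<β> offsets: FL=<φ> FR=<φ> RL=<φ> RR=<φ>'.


duty=8 offsets: FL=16 FR=11 RL=10 RR=10

duty β = stance ticks per leg = 8
FL: stance ticks = 8; W→S at t=4 → φ=16
FR: stance ticks = 8; W→S at t=9 → φ=11
RL: stance ticks = 8; W→S at t=10 → φ=10
RR: stance ticks = 8; W→S at t=10 → φ=10


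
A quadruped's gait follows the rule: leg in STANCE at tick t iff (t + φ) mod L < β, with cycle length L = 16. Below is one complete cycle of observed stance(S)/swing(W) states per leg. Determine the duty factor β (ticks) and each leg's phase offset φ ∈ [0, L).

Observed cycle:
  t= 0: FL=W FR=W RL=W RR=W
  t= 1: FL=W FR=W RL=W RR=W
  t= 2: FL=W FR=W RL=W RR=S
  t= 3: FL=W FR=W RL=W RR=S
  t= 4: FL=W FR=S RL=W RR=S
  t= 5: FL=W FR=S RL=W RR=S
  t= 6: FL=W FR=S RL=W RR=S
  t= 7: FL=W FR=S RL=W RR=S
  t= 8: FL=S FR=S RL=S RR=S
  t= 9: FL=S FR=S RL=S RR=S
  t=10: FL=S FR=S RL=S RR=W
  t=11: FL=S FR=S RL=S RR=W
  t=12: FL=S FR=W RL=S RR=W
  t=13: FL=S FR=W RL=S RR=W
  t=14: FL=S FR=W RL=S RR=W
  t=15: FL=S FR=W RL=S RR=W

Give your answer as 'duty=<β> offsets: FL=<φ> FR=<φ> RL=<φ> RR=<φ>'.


duty=8 offsets: FL=8 FR=12 RL=8 RR=14

duty β = stance ticks per leg = 8
FL: stance ticks = 8; W→S at t=8 → φ=8
FR: stance ticks = 8; W→S at t=4 → φ=12
RL: stance ticks = 8; W→S at t=8 → φ=8
RR: stance ticks = 8; W→S at t=2 → φ=14


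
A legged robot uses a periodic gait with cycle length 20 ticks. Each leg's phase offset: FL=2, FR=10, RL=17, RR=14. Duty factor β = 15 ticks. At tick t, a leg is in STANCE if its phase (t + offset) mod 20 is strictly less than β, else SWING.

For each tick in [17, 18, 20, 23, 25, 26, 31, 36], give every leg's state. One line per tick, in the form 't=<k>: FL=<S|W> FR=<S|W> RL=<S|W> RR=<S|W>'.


t=17: phase=(19,7,14,11) vs β=15 → FL=W FR=S RL=S RR=S
t=18: phase=(0,8,15,12) vs β=15 → FL=S FR=S RL=W RR=S
t=20: phase=(2,10,17,14) vs β=15 → FL=S FR=S RL=W RR=S
t=23: phase=(5,13,0,17) vs β=15 → FL=S FR=S RL=S RR=W
t=25: phase=(7,15,2,19) vs β=15 → FL=S FR=W RL=S RR=W
t=26: phase=(8,16,3,0) vs β=15 → FL=S FR=W RL=S RR=S
t=31: phase=(13,1,8,5) vs β=15 → FL=S FR=S RL=S RR=S
t=36: phase=(18,6,13,10) vs β=15 → FL=W FR=S RL=S RR=S

t=17: FL=W FR=S RL=S RR=S
t=18: FL=S FR=S RL=W RR=S
t=20: FL=S FR=S RL=W RR=S
t=23: FL=S FR=S RL=S RR=W
t=25: FL=S FR=W RL=S RR=W
t=26: FL=S FR=W RL=S RR=S
t=31: FL=S FR=S RL=S RR=S
t=36: FL=W FR=S RL=S RR=S


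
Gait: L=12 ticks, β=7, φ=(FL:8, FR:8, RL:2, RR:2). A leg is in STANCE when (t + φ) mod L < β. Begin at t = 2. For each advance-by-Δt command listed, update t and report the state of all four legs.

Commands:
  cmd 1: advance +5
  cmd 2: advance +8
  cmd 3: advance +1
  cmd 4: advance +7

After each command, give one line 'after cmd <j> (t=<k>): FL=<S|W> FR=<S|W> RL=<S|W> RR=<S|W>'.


after cmd 1 (t=7): FL=S FR=S RL=W RR=W
after cmd 2 (t=15): FL=W FR=W RL=S RR=S
after cmd 3 (t=16): FL=S FR=S RL=S RR=S
after cmd 4 (t=23): FL=W FR=W RL=S RR=S

start t=2: FL=W FR=W RL=S RR=S
cmd 1: advance +5 → t=7, phase=(3,3,9,9) → FL=S FR=S RL=W RR=W
cmd 2: advance +8 → t=15, phase=(11,11,5,5) → FL=W FR=W RL=S RR=S
cmd 3: advance +1 → t=16, phase=(0,0,6,6) → FL=S FR=S RL=S RR=S
cmd 4: advance +7 → t=23, phase=(7,7,1,1) → FL=W FR=W RL=S RR=S


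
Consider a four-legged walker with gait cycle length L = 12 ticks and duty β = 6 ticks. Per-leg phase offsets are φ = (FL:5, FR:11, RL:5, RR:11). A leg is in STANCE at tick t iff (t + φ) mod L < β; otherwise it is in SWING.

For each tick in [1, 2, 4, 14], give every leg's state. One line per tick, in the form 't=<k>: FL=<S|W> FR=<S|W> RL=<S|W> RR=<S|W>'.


t=1: FL=W FR=S RL=W RR=S
t=2: FL=W FR=S RL=W RR=S
t=4: FL=W FR=S RL=W RR=S
t=14: FL=W FR=S RL=W RR=S

t=1: phase=(6,0,6,0) vs β=6 → FL=W FR=S RL=W RR=S
t=2: phase=(7,1,7,1) vs β=6 → FL=W FR=S RL=W RR=S
t=4: phase=(9,3,9,3) vs β=6 → FL=W FR=S RL=W RR=S
t=14: phase=(7,1,7,1) vs β=6 → FL=W FR=S RL=W RR=S


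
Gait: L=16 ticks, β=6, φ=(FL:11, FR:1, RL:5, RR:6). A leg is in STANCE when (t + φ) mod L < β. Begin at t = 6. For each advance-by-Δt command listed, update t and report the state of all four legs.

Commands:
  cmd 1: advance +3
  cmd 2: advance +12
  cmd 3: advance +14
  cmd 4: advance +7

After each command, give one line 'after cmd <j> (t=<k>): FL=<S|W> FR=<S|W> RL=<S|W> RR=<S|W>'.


start t=6: FL=S FR=W RL=W RR=W
cmd 1: advance +3 → t=9, phase=(4,10,14,15) → FL=S FR=W RL=W RR=W
cmd 2: advance +12 → t=21, phase=(0,6,10,11) → FL=S FR=W RL=W RR=W
cmd 3: advance +14 → t=35, phase=(14,4,8,9) → FL=W FR=S RL=W RR=W
cmd 4: advance +7 → t=42, phase=(5,11,15,0) → FL=S FR=W RL=W RR=S

after cmd 1 (t=9): FL=S FR=W RL=W RR=W
after cmd 2 (t=21): FL=S FR=W RL=W RR=W
after cmd 3 (t=35): FL=W FR=S RL=W RR=W
after cmd 4 (t=42): FL=S FR=W RL=W RR=S


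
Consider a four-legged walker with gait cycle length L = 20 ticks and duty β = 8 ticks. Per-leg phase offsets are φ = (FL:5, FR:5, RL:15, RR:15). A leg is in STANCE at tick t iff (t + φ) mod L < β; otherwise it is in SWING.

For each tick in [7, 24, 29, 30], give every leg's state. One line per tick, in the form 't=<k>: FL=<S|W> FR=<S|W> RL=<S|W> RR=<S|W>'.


t=7: FL=W FR=W RL=S RR=S
t=24: FL=W FR=W RL=W RR=W
t=29: FL=W FR=W RL=S RR=S
t=30: FL=W FR=W RL=S RR=S

t=7: phase=(12,12,2,2) vs β=8 → FL=W FR=W RL=S RR=S
t=24: phase=(9,9,19,19) vs β=8 → FL=W FR=W RL=W RR=W
t=29: phase=(14,14,4,4) vs β=8 → FL=W FR=W RL=S RR=S
t=30: phase=(15,15,5,5) vs β=8 → FL=W FR=W RL=S RR=S


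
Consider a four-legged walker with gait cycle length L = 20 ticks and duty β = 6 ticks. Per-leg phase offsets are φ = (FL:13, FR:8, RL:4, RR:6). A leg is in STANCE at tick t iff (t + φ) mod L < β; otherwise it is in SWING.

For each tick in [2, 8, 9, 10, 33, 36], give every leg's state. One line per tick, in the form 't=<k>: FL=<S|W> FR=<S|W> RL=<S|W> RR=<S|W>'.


t=2: FL=W FR=W RL=W RR=W
t=8: FL=S FR=W RL=W RR=W
t=9: FL=S FR=W RL=W RR=W
t=10: FL=S FR=W RL=W RR=W
t=33: FL=W FR=S RL=W RR=W
t=36: FL=W FR=S RL=S RR=S

t=2: phase=(15,10,6,8) vs β=6 → FL=W FR=W RL=W RR=W
t=8: phase=(1,16,12,14) vs β=6 → FL=S FR=W RL=W RR=W
t=9: phase=(2,17,13,15) vs β=6 → FL=S FR=W RL=W RR=W
t=10: phase=(3,18,14,16) vs β=6 → FL=S FR=W RL=W RR=W
t=33: phase=(6,1,17,19) vs β=6 → FL=W FR=S RL=W RR=W
t=36: phase=(9,4,0,2) vs β=6 → FL=W FR=S RL=S RR=S


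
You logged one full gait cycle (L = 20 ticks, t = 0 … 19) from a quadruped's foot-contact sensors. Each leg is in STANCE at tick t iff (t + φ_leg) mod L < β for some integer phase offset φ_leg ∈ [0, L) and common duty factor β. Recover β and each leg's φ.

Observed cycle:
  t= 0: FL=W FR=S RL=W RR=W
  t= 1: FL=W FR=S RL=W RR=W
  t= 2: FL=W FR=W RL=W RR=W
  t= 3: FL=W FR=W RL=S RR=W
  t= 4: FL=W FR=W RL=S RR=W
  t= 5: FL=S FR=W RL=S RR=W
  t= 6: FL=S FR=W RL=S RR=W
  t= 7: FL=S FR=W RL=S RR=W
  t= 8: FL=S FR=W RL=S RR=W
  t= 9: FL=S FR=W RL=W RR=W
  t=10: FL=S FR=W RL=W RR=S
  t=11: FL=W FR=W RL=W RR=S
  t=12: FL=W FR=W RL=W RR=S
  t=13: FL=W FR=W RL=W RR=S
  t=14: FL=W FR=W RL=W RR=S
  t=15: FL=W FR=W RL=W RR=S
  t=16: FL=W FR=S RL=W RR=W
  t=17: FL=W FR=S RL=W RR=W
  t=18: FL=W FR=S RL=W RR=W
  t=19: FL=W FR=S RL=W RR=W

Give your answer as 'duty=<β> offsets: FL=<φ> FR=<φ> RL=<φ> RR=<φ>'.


duty β = stance ticks per leg = 6
FL: stance ticks = 6; W→S at t=5 → φ=15
FR: stance ticks = 6; W→S at t=16 → φ=4
RL: stance ticks = 6; W→S at t=3 → φ=17
RR: stance ticks = 6; W→S at t=10 → φ=10

duty=6 offsets: FL=15 FR=4 RL=17 RR=10


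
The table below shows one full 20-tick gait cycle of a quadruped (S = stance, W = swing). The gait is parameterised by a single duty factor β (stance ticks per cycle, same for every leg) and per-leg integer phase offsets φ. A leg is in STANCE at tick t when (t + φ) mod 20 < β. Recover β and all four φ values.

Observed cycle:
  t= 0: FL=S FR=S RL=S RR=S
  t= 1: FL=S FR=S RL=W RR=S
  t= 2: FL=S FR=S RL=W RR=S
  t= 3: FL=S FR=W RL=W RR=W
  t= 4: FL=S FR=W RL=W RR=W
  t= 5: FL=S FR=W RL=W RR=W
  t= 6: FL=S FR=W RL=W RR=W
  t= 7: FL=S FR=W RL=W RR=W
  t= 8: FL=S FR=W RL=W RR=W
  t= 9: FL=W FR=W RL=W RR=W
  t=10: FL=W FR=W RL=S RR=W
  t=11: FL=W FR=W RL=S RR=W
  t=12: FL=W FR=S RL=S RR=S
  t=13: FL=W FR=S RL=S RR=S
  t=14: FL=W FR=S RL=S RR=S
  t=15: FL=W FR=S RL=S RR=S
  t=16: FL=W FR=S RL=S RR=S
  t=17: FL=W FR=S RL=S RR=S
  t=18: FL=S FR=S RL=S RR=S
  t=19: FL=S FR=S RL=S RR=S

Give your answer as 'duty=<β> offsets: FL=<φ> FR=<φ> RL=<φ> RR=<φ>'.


duty=11 offsets: FL=2 FR=8 RL=10 RR=8

duty β = stance ticks per leg = 11
FL: stance ticks = 11; W→S at t=18 → φ=2
FR: stance ticks = 11; W→S at t=12 → φ=8
RL: stance ticks = 11; W→S at t=10 → φ=10
RR: stance ticks = 11; W→S at t=12 → φ=8


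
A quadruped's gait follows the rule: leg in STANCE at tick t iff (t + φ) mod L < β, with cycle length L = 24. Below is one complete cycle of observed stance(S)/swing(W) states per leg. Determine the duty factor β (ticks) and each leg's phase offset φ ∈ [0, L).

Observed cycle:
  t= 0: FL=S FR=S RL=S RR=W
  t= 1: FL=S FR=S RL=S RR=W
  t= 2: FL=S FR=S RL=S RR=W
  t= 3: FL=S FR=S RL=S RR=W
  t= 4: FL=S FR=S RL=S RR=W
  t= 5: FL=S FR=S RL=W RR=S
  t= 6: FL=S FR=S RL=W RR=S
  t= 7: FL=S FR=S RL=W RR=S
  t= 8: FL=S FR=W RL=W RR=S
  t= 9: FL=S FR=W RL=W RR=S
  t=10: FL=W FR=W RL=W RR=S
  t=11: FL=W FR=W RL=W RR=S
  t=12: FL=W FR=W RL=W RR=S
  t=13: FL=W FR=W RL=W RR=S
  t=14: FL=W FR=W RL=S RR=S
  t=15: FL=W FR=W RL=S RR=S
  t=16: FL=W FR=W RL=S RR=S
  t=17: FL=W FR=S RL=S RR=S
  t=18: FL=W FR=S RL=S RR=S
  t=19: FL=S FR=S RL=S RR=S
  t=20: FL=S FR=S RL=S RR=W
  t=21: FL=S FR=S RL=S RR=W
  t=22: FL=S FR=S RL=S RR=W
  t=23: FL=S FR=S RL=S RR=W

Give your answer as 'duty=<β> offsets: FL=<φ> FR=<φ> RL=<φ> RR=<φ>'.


duty=15 offsets: FL=5 FR=7 RL=10 RR=19

duty β = stance ticks per leg = 15
FL: stance ticks = 15; W→S at t=19 → φ=5
FR: stance ticks = 15; W→S at t=17 → φ=7
RL: stance ticks = 15; W→S at t=14 → φ=10
RR: stance ticks = 15; W→S at t=5 → φ=19


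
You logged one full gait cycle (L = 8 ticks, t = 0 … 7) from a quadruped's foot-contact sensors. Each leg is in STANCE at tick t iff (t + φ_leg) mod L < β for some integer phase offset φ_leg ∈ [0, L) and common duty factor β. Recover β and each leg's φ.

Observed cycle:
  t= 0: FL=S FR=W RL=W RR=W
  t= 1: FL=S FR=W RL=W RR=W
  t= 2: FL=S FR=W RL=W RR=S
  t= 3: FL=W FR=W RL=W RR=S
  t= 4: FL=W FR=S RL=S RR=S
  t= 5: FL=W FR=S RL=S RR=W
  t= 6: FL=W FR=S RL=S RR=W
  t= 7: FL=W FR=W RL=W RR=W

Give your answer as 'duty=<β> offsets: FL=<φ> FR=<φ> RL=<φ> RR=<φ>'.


duty β = stance ticks per leg = 3
FL: stance ticks = 3; W→S at t=0 → φ=0
FR: stance ticks = 3; W→S at t=4 → φ=4
RL: stance ticks = 3; W→S at t=4 → φ=4
RR: stance ticks = 3; W→S at t=2 → φ=6

duty=3 offsets: FL=0 FR=4 RL=4 RR=6


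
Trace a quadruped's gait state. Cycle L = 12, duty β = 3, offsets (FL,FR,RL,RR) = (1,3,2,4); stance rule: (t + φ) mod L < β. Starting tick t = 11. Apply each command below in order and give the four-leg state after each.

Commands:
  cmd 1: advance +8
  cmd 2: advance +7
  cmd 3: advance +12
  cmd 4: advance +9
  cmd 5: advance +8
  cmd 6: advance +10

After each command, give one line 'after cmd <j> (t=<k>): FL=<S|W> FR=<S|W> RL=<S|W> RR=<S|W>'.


after cmd 1 (t=19): FL=W FR=W RL=W RR=W
after cmd 2 (t=26): FL=W FR=W RL=W RR=W
after cmd 3 (t=38): FL=W FR=W RL=W RR=W
after cmd 4 (t=47): FL=S FR=S RL=S RR=W
after cmd 5 (t=55): FL=W FR=W RL=W RR=W
after cmd 6 (t=65): FL=W FR=W RL=W RR=W

start t=11: FL=S FR=S RL=S RR=W
cmd 1: advance +8 → t=19, phase=(8,10,9,11) → FL=W FR=W RL=W RR=W
cmd 2: advance +7 → t=26, phase=(3,5,4,6) → FL=W FR=W RL=W RR=W
cmd 3: advance +12 → t=38, phase=(3,5,4,6) → FL=W FR=W RL=W RR=W
cmd 4: advance +9 → t=47, phase=(0,2,1,3) → FL=S FR=S RL=S RR=W
cmd 5: advance +8 → t=55, phase=(8,10,9,11) → FL=W FR=W RL=W RR=W
cmd 6: advance +10 → t=65, phase=(6,8,7,9) → FL=W FR=W RL=W RR=W


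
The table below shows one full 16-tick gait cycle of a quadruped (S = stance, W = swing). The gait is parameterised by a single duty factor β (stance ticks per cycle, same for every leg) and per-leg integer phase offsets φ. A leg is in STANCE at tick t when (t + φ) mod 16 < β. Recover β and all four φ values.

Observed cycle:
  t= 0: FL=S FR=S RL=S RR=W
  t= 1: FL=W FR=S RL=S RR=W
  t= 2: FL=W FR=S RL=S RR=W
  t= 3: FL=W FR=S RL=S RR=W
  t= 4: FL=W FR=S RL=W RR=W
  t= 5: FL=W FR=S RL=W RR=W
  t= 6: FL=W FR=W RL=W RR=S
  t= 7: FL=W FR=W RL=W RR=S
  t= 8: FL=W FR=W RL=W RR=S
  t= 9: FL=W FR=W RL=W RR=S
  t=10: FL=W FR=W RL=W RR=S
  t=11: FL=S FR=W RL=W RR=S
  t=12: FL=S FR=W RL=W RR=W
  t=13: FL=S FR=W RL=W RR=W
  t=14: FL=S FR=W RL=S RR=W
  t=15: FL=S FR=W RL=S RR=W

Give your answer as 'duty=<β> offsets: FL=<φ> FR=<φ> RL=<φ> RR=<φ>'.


duty β = stance ticks per leg = 6
FL: stance ticks = 6; W→S at t=11 → φ=5
FR: stance ticks = 6; W→S at t=0 → φ=0
RL: stance ticks = 6; W→S at t=14 → φ=2
RR: stance ticks = 6; W→S at t=6 → φ=10

duty=6 offsets: FL=5 FR=0 RL=2 RR=10


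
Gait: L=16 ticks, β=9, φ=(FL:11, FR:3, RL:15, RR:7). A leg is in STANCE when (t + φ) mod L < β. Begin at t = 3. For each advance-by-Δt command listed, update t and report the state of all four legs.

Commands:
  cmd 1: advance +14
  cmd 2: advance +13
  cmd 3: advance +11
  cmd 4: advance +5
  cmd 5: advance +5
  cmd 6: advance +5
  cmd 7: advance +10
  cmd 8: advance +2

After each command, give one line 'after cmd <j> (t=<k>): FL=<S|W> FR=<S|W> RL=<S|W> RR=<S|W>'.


start t=3: FL=W FR=S RL=S RR=W
cmd 1: advance +14 → t=17, phase=(12,4,0,8) → FL=W FR=S RL=S RR=S
cmd 2: advance +13 → t=30, phase=(9,1,13,5) → FL=W FR=S RL=W RR=S
cmd 3: advance +11 → t=41, phase=(4,12,8,0) → FL=S FR=W RL=S RR=S
cmd 4: advance +5 → t=46, phase=(9,1,13,5) → FL=W FR=S RL=W RR=S
cmd 5: advance +5 → t=51, phase=(14,6,2,10) → FL=W FR=S RL=S RR=W
cmd 6: advance +5 → t=56, phase=(3,11,7,15) → FL=S FR=W RL=S RR=W
cmd 7: advance +10 → t=66, phase=(13,5,1,9) → FL=W FR=S RL=S RR=W
cmd 8: advance +2 → t=68, phase=(15,7,3,11) → FL=W FR=S RL=S RR=W

after cmd 1 (t=17): FL=W FR=S RL=S RR=S
after cmd 2 (t=30): FL=W FR=S RL=W RR=S
after cmd 3 (t=41): FL=S FR=W RL=S RR=S
after cmd 4 (t=46): FL=W FR=S RL=W RR=S
after cmd 5 (t=51): FL=W FR=S RL=S RR=W
after cmd 6 (t=56): FL=S FR=W RL=S RR=W
after cmd 7 (t=66): FL=W FR=S RL=S RR=W
after cmd 8 (t=68): FL=W FR=S RL=S RR=W


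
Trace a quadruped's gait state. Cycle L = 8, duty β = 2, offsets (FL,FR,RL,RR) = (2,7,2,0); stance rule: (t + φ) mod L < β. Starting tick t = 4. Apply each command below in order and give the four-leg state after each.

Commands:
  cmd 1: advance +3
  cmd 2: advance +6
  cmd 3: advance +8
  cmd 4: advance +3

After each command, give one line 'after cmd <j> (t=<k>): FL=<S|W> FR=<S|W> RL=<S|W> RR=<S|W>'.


start t=4: FL=W FR=W RL=W RR=W
cmd 1: advance +3 → t=7, phase=(1,6,1,7) → FL=S FR=W RL=S RR=W
cmd 2: advance +6 → t=13, phase=(7,4,7,5) → FL=W FR=W RL=W RR=W
cmd 3: advance +8 → t=21, phase=(7,4,7,5) → FL=W FR=W RL=W RR=W
cmd 4: advance +3 → t=24, phase=(2,7,2,0) → FL=W FR=W RL=W RR=S

after cmd 1 (t=7): FL=S FR=W RL=S RR=W
after cmd 2 (t=13): FL=W FR=W RL=W RR=W
after cmd 3 (t=21): FL=W FR=W RL=W RR=W
after cmd 4 (t=24): FL=W FR=W RL=W RR=S


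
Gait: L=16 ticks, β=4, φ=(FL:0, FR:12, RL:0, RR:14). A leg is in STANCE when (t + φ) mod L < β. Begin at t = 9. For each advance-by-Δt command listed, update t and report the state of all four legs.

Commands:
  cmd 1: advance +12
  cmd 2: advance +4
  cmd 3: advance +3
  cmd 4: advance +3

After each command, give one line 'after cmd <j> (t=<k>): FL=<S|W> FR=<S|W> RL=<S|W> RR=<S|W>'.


after cmd 1 (t=21): FL=W FR=S RL=W RR=S
after cmd 2 (t=25): FL=W FR=W RL=W RR=W
after cmd 3 (t=28): FL=W FR=W RL=W RR=W
after cmd 4 (t=31): FL=W FR=W RL=W RR=W

start t=9: FL=W FR=W RL=W RR=W
cmd 1: advance +12 → t=21, phase=(5,1,5,3) → FL=W FR=S RL=W RR=S
cmd 2: advance +4 → t=25, phase=(9,5,9,7) → FL=W FR=W RL=W RR=W
cmd 3: advance +3 → t=28, phase=(12,8,12,10) → FL=W FR=W RL=W RR=W
cmd 4: advance +3 → t=31, phase=(15,11,15,13) → FL=W FR=W RL=W RR=W


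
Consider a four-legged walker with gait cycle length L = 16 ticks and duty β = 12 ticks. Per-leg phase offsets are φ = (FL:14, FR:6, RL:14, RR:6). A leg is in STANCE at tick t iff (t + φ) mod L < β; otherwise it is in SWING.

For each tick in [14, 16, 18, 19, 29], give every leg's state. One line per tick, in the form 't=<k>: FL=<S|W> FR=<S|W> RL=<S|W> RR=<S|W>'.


t=14: phase=(12,4,12,4) vs β=12 → FL=W FR=S RL=W RR=S
t=16: phase=(14,6,14,6) vs β=12 → FL=W FR=S RL=W RR=S
t=18: phase=(0,8,0,8) vs β=12 → FL=S FR=S RL=S RR=S
t=19: phase=(1,9,1,9) vs β=12 → FL=S FR=S RL=S RR=S
t=29: phase=(11,3,11,3) vs β=12 → FL=S FR=S RL=S RR=S

t=14: FL=W FR=S RL=W RR=S
t=16: FL=W FR=S RL=W RR=S
t=18: FL=S FR=S RL=S RR=S
t=19: FL=S FR=S RL=S RR=S
t=29: FL=S FR=S RL=S RR=S


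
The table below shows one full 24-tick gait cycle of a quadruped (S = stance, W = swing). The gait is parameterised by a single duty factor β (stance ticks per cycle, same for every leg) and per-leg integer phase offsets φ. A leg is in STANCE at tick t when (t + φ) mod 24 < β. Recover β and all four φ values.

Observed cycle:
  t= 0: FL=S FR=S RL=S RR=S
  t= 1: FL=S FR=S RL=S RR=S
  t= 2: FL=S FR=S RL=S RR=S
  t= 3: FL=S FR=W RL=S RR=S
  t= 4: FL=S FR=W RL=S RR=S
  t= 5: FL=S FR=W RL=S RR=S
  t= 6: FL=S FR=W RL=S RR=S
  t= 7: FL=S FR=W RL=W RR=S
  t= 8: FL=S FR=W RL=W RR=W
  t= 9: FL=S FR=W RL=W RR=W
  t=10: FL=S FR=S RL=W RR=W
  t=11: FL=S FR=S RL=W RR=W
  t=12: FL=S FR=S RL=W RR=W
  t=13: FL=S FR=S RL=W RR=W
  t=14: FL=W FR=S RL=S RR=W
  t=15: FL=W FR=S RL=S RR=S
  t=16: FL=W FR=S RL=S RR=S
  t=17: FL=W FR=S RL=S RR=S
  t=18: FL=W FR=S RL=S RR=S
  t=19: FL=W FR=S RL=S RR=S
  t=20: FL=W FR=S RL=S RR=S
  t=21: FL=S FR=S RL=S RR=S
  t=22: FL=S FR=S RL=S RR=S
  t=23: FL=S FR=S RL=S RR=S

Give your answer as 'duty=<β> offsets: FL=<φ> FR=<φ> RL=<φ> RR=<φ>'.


duty β = stance ticks per leg = 17
FL: stance ticks = 17; W→S at t=21 → φ=3
FR: stance ticks = 17; W→S at t=10 → φ=14
RL: stance ticks = 17; W→S at t=14 → φ=10
RR: stance ticks = 17; W→S at t=15 → φ=9

duty=17 offsets: FL=3 FR=14 RL=10 RR=9


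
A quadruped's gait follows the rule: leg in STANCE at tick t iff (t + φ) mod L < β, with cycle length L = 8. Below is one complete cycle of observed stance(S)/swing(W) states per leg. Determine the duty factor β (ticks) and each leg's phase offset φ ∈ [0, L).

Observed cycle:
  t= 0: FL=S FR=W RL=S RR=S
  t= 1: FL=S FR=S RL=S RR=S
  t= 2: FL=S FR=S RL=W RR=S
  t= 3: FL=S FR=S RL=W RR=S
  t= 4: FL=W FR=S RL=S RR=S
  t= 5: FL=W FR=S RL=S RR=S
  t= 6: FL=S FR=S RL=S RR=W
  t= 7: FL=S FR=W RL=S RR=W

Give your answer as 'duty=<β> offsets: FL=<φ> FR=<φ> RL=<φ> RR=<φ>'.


duty=6 offsets: FL=2 FR=7 RL=4 RR=0

duty β = stance ticks per leg = 6
FL: stance ticks = 6; W→S at t=6 → φ=2
FR: stance ticks = 6; W→S at t=1 → φ=7
RL: stance ticks = 6; W→S at t=4 → φ=4
RR: stance ticks = 6; W→S at t=0 → φ=0


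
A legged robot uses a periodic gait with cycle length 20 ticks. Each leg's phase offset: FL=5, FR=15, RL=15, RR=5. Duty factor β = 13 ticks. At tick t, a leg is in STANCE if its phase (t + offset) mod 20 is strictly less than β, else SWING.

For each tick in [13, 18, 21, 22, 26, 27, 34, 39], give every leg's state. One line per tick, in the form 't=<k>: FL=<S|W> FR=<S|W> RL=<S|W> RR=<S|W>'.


t=13: FL=W FR=S RL=S RR=W
t=18: FL=S FR=W RL=W RR=S
t=21: FL=S FR=W RL=W RR=S
t=22: FL=S FR=W RL=W RR=S
t=26: FL=S FR=S RL=S RR=S
t=27: FL=S FR=S RL=S RR=S
t=34: FL=W FR=S RL=S RR=W
t=39: FL=S FR=W RL=W RR=S

t=13: phase=(18,8,8,18) vs β=13 → FL=W FR=S RL=S RR=W
t=18: phase=(3,13,13,3) vs β=13 → FL=S FR=W RL=W RR=S
t=21: phase=(6,16,16,6) vs β=13 → FL=S FR=W RL=W RR=S
t=22: phase=(7,17,17,7) vs β=13 → FL=S FR=W RL=W RR=S
t=26: phase=(11,1,1,11) vs β=13 → FL=S FR=S RL=S RR=S
t=27: phase=(12,2,2,12) vs β=13 → FL=S FR=S RL=S RR=S
t=34: phase=(19,9,9,19) vs β=13 → FL=W FR=S RL=S RR=W
t=39: phase=(4,14,14,4) vs β=13 → FL=S FR=W RL=W RR=S


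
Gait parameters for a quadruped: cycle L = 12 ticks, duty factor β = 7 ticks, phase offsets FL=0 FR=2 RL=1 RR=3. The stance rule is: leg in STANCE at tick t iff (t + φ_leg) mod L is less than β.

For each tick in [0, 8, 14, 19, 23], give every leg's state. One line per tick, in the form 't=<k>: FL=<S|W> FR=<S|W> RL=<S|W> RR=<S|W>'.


t=0: phase=(0,2,1,3) vs β=7 → FL=S FR=S RL=S RR=S
t=8: phase=(8,10,9,11) vs β=7 → FL=W FR=W RL=W RR=W
t=14: phase=(2,4,3,5) vs β=7 → FL=S FR=S RL=S RR=S
t=19: phase=(7,9,8,10) vs β=7 → FL=W FR=W RL=W RR=W
t=23: phase=(11,1,0,2) vs β=7 → FL=W FR=S RL=S RR=S

t=0: FL=S FR=S RL=S RR=S
t=8: FL=W FR=W RL=W RR=W
t=14: FL=S FR=S RL=S RR=S
t=19: FL=W FR=W RL=W RR=W
t=23: FL=W FR=S RL=S RR=S


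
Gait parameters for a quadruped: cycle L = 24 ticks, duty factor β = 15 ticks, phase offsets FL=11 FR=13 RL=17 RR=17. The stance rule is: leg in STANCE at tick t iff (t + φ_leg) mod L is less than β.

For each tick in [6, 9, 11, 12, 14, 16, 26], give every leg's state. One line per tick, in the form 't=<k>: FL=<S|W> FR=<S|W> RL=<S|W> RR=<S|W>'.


t=6: FL=W FR=W RL=W RR=W
t=9: FL=W FR=W RL=S RR=S
t=11: FL=W FR=S RL=S RR=S
t=12: FL=W FR=S RL=S RR=S
t=14: FL=S FR=S RL=S RR=S
t=16: FL=S FR=S RL=S RR=S
t=26: FL=S FR=W RL=W RR=W

t=6: phase=(17,19,23,23) vs β=15 → FL=W FR=W RL=W RR=W
t=9: phase=(20,22,2,2) vs β=15 → FL=W FR=W RL=S RR=S
t=11: phase=(22,0,4,4) vs β=15 → FL=W FR=S RL=S RR=S
t=12: phase=(23,1,5,5) vs β=15 → FL=W FR=S RL=S RR=S
t=14: phase=(1,3,7,7) vs β=15 → FL=S FR=S RL=S RR=S
t=16: phase=(3,5,9,9) vs β=15 → FL=S FR=S RL=S RR=S
t=26: phase=(13,15,19,19) vs β=15 → FL=S FR=W RL=W RR=W


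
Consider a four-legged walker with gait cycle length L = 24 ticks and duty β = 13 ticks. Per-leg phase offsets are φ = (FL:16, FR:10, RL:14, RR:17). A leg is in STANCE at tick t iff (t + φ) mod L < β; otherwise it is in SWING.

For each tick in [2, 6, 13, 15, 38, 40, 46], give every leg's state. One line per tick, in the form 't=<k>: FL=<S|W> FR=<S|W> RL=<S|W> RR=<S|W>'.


t=2: phase=(18,12,16,19) vs β=13 → FL=W FR=S RL=W RR=W
t=6: phase=(22,16,20,23) vs β=13 → FL=W FR=W RL=W RR=W
t=13: phase=(5,23,3,6) vs β=13 → FL=S FR=W RL=S RR=S
t=15: phase=(7,1,5,8) vs β=13 → FL=S FR=S RL=S RR=S
t=38: phase=(6,0,4,7) vs β=13 → FL=S FR=S RL=S RR=S
t=40: phase=(8,2,6,9) vs β=13 → FL=S FR=S RL=S RR=S
t=46: phase=(14,8,12,15) vs β=13 → FL=W FR=S RL=S RR=W

t=2: FL=W FR=S RL=W RR=W
t=6: FL=W FR=W RL=W RR=W
t=13: FL=S FR=W RL=S RR=S
t=15: FL=S FR=S RL=S RR=S
t=38: FL=S FR=S RL=S RR=S
t=40: FL=S FR=S RL=S RR=S
t=46: FL=W FR=S RL=S RR=W


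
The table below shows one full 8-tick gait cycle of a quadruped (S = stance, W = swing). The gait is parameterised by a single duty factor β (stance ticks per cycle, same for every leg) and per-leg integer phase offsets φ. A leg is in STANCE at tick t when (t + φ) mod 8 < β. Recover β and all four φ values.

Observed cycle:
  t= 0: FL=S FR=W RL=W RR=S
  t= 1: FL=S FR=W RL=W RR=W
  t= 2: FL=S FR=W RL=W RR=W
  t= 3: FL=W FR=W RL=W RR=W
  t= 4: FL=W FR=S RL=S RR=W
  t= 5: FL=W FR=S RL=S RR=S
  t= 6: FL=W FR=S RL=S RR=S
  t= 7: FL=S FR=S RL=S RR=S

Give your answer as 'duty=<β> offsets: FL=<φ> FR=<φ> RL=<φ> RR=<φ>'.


duty=4 offsets: FL=1 FR=4 RL=4 RR=3

duty β = stance ticks per leg = 4
FL: stance ticks = 4; W→S at t=7 → φ=1
FR: stance ticks = 4; W→S at t=4 → φ=4
RL: stance ticks = 4; W→S at t=4 → φ=4
RR: stance ticks = 4; W→S at t=5 → φ=3


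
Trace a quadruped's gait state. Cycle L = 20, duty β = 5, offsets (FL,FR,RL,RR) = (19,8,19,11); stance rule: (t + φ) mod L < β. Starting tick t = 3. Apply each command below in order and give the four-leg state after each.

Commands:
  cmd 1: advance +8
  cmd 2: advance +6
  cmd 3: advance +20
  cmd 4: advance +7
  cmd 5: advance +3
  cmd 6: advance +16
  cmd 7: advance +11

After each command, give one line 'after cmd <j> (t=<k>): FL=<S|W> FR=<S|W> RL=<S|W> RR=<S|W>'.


start t=3: FL=S FR=W RL=S RR=W
cmd 1: advance +8 → t=11, phase=(10,19,10,2) → FL=W FR=W RL=W RR=S
cmd 2: advance +6 → t=17, phase=(16,5,16,8) → FL=W FR=W RL=W RR=W
cmd 3: advance +20 → t=37, phase=(16,5,16,8) → FL=W FR=W RL=W RR=W
cmd 4: advance +7 → t=44, phase=(3,12,3,15) → FL=S FR=W RL=S RR=W
cmd 5: advance +3 → t=47, phase=(6,15,6,18) → FL=W FR=W RL=W RR=W
cmd 6: advance +16 → t=63, phase=(2,11,2,14) → FL=S FR=W RL=S RR=W
cmd 7: advance +11 → t=74, phase=(13,2,13,5) → FL=W FR=S RL=W RR=W

after cmd 1 (t=11): FL=W FR=W RL=W RR=S
after cmd 2 (t=17): FL=W FR=W RL=W RR=W
after cmd 3 (t=37): FL=W FR=W RL=W RR=W
after cmd 4 (t=44): FL=S FR=W RL=S RR=W
after cmd 5 (t=47): FL=W FR=W RL=W RR=W
after cmd 6 (t=63): FL=S FR=W RL=S RR=W
after cmd 7 (t=74): FL=W FR=S RL=W RR=W


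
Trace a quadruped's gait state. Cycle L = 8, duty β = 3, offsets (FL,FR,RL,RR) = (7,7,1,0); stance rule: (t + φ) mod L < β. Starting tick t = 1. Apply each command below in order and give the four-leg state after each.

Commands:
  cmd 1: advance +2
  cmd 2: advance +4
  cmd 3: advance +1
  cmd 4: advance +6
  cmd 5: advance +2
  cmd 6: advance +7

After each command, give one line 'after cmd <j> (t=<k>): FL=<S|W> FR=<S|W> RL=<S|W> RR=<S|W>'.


after cmd 1 (t=3): FL=S FR=S RL=W RR=W
after cmd 2 (t=7): FL=W FR=W RL=S RR=W
after cmd 3 (t=8): FL=W FR=W RL=S RR=S
after cmd 4 (t=14): FL=W FR=W RL=W RR=W
after cmd 5 (t=16): FL=W FR=W RL=S RR=S
after cmd 6 (t=23): FL=W FR=W RL=S RR=W

start t=1: FL=S FR=S RL=S RR=S
cmd 1: advance +2 → t=3, phase=(2,2,4,3) → FL=S FR=S RL=W RR=W
cmd 2: advance +4 → t=7, phase=(6,6,0,7) → FL=W FR=W RL=S RR=W
cmd 3: advance +1 → t=8, phase=(7,7,1,0) → FL=W FR=W RL=S RR=S
cmd 4: advance +6 → t=14, phase=(5,5,7,6) → FL=W FR=W RL=W RR=W
cmd 5: advance +2 → t=16, phase=(7,7,1,0) → FL=W FR=W RL=S RR=S
cmd 6: advance +7 → t=23, phase=(6,6,0,7) → FL=W FR=W RL=S RR=W


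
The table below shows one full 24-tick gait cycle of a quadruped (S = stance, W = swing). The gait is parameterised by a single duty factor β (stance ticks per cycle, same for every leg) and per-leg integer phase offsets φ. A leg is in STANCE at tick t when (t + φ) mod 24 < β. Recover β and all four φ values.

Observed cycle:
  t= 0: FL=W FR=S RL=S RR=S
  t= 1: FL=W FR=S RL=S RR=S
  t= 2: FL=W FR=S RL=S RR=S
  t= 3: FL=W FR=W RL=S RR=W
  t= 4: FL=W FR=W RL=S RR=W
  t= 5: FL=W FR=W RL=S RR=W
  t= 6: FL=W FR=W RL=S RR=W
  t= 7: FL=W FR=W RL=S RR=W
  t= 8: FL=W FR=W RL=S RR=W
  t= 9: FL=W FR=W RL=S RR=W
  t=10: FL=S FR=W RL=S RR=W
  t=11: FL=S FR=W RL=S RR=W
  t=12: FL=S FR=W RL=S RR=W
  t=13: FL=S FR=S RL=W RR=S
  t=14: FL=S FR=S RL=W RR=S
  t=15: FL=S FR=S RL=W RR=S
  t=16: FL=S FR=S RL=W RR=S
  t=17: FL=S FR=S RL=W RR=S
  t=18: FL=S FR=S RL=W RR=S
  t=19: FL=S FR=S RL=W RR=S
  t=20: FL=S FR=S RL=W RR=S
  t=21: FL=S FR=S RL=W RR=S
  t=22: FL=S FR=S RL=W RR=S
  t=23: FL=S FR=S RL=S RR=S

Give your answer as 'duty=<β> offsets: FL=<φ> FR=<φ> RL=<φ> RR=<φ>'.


duty=14 offsets: FL=14 FR=11 RL=1 RR=11

duty β = stance ticks per leg = 14
FL: stance ticks = 14; W→S at t=10 → φ=14
FR: stance ticks = 14; W→S at t=13 → φ=11
RL: stance ticks = 14; W→S at t=23 → φ=1
RR: stance ticks = 14; W→S at t=13 → φ=11


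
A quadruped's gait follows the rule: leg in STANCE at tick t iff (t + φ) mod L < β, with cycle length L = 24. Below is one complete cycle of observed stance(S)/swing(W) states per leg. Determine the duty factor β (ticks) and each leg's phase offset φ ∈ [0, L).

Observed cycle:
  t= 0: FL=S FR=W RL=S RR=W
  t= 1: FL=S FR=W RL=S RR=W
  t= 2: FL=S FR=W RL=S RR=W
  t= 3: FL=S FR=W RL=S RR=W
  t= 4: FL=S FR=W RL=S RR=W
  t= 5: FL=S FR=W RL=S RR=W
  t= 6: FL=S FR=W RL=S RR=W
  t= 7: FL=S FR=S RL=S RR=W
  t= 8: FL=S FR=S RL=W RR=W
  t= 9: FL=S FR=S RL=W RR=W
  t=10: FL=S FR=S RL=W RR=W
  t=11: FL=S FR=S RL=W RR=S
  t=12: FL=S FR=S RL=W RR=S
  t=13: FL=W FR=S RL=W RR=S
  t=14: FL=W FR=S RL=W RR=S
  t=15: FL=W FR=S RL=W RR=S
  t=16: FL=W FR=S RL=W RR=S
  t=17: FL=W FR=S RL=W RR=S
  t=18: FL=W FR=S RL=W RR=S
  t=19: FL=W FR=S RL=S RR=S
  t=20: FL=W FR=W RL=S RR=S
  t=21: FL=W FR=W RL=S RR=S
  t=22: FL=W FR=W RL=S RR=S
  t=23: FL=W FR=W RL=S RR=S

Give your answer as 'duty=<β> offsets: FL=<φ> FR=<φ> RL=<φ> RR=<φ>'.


duty β = stance ticks per leg = 13
FL: stance ticks = 13; W→S at t=0 → φ=0
FR: stance ticks = 13; W→S at t=7 → φ=17
RL: stance ticks = 13; W→S at t=19 → φ=5
RR: stance ticks = 13; W→S at t=11 → φ=13

duty=13 offsets: FL=0 FR=17 RL=5 RR=13


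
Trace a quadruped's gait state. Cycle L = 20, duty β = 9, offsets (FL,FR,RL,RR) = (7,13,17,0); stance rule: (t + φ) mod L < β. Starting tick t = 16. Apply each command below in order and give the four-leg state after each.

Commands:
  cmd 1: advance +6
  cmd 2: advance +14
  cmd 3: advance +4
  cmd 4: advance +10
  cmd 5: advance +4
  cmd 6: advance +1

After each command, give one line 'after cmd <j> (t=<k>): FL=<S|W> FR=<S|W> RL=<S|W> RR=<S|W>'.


start t=16: FL=S FR=W RL=W RR=W
cmd 1: advance +6 → t=22, phase=(9,15,19,2) → FL=W FR=W RL=W RR=S
cmd 2: advance +14 → t=36, phase=(3,9,13,16) → FL=S FR=W RL=W RR=W
cmd 3: advance +4 → t=40, phase=(7,13,17,0) → FL=S FR=W RL=W RR=S
cmd 4: advance +10 → t=50, phase=(17,3,7,10) → FL=W FR=S RL=S RR=W
cmd 5: advance +4 → t=54, phase=(1,7,11,14) → FL=S FR=S RL=W RR=W
cmd 6: advance +1 → t=55, phase=(2,8,12,15) → FL=S FR=S RL=W RR=W

after cmd 1 (t=22): FL=W FR=W RL=W RR=S
after cmd 2 (t=36): FL=S FR=W RL=W RR=W
after cmd 3 (t=40): FL=S FR=W RL=W RR=S
after cmd 4 (t=50): FL=W FR=S RL=S RR=W
after cmd 5 (t=54): FL=S FR=S RL=W RR=W
after cmd 6 (t=55): FL=S FR=S RL=W RR=W
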